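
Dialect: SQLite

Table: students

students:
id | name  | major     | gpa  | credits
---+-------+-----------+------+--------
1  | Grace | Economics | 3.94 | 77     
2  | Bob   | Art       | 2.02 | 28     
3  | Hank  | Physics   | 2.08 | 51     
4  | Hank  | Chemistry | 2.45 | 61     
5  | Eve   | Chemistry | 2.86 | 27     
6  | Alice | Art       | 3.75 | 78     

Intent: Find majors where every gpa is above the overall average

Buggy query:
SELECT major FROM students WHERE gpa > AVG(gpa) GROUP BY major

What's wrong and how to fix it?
Bug: AVG() is an aggregate; it can't sit directly in WHERE

Fix: Use a subquery for AVG and a HAVING MIN(...) filter so the condition holds for every row in the group

Corrected query:
SELECT major FROM students GROUP BY major HAVING MIN(gpa) > (SELECT AVG(gpa) FROM students)

Result:
major    
---------
Economics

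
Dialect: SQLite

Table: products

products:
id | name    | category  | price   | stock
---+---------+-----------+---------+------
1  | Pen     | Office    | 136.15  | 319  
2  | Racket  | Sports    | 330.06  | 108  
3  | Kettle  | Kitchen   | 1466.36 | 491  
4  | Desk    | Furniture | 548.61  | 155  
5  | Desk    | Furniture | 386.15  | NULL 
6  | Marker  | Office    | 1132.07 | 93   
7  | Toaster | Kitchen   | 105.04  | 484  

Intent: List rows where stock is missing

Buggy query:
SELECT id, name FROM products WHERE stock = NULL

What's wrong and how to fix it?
Bug: Comparing to NULL with '=' never matches; NULL = NULL is unknown, not true

Fix: Replace '= NULL' with 'IS NULL'

Corrected query:
SELECT id, name FROM products WHERE stock IS NULL

Result:
id | name
---+-----
5  | Desk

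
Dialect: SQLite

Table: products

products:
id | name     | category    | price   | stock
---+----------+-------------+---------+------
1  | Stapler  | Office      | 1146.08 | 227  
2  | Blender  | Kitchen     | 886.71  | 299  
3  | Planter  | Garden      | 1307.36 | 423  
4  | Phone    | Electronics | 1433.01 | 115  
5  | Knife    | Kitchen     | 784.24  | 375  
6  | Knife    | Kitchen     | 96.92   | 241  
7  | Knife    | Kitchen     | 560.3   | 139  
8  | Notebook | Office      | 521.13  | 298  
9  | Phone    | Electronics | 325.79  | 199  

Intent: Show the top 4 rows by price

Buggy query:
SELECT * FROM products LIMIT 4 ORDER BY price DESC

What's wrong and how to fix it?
Bug: ORDER BY cannot follow LIMIT; LIMIT is the final clause

Fix: Sort with ORDER BY, then apply LIMIT

Corrected query:
SELECT * FROM products ORDER BY price DESC LIMIT 4

Result:
id | name    | category    | price   | stock
---+---------+-------------+---------+------
4  | Phone   | Electronics | 1433.01 | 115  
3  | Planter | Garden      | 1307.36 | 423  
1  | Stapler | Office      | 1146.08 | 227  
2  | Blender | Kitchen     | 886.71  | 299  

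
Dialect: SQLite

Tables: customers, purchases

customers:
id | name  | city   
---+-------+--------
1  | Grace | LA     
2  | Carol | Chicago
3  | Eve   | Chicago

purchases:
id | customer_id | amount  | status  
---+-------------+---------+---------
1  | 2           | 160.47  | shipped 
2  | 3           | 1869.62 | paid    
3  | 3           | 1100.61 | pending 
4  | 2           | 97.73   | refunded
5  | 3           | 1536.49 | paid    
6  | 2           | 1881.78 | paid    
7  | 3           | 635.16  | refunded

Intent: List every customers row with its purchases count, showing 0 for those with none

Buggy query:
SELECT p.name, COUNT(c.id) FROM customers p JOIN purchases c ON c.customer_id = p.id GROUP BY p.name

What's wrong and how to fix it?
Bug: An inner join excludes parents with zero children

Fix: Switch to LEFT JOIN to retain unmatched parent rows

Corrected query:
SELECT p.name, COUNT(c.id) FROM customers p LEFT JOIN purchases c ON c.customer_id = p.id GROUP BY p.name

Result:
name  | COUNT(c.id)
------+------------
Carol | 3          
Eve   | 4          
Grace | 0          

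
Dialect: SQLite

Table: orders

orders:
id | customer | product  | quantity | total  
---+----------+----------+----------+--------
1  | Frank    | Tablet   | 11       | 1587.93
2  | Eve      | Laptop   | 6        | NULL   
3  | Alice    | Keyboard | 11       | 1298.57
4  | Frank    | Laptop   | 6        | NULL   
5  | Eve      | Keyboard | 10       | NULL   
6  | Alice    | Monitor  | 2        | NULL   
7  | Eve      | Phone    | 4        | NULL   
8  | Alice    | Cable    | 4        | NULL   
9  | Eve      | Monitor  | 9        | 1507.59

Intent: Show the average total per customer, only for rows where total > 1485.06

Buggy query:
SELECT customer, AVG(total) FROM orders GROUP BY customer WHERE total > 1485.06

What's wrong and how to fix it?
Bug: Row-level WHERE must come before GROUP BY in the clause order

Fix: Place WHERE between FROM and GROUP BY

Corrected query:
SELECT customer, AVG(total) FROM orders WHERE total > 1485.06 GROUP BY customer

Result:
customer | AVG(total)
---------+-----------
Eve      | 1507.59   
Frank    | 1587.93   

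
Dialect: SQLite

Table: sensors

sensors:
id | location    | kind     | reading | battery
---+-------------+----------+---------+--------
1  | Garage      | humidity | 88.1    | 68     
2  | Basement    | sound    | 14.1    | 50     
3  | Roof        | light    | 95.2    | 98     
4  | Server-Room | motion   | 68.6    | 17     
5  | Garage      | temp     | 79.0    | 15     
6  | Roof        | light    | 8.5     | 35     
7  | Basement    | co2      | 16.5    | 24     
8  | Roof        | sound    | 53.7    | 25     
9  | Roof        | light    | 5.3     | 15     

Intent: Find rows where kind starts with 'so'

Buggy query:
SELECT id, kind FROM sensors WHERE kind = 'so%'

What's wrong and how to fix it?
Bug: Wildcards only work with LIKE; '=' treats '%' as a literal character

Fix: Use LIKE for wildcard pattern matching

Corrected query:
SELECT id, kind FROM sensors WHERE kind LIKE 'so%'

Result:
id | kind 
---+------
2  | sound
8  | sound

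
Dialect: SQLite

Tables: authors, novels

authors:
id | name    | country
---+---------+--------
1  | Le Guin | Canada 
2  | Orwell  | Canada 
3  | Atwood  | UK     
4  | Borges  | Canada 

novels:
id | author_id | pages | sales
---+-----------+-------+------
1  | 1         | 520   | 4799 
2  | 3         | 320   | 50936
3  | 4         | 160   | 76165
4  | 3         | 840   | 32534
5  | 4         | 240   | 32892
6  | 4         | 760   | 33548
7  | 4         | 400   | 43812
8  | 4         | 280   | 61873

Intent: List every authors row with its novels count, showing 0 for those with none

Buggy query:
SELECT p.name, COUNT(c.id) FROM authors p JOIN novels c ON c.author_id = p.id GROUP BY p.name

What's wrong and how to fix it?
Bug: INNER JOIN drops authors rows that have no matching novels rows

Fix: Use LEFT JOIN so parents without children still appear (COUNT(c.id) gives 0)

Corrected query:
SELECT p.name, COUNT(c.id) FROM authors p LEFT JOIN novels c ON c.author_id = p.id GROUP BY p.name

Result:
name    | COUNT(c.id)
--------+------------
Atwood  | 2          
Borges  | 5          
Le Guin | 1          
Orwell  | 0          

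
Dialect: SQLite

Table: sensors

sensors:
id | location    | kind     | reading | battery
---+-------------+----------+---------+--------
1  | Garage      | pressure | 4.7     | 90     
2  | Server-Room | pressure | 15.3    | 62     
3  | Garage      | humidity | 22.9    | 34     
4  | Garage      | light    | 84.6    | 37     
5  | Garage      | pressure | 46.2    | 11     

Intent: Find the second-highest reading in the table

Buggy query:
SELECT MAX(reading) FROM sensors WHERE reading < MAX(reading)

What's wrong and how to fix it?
Bug: MAX(reading) on the right of the comparison is an aggregate-in-WHERE error

Fix: Compute the overall MAX in a subquery, then take MAX of rows below it

Corrected query:
SELECT MAX(reading) FROM sensors WHERE reading < (SELECT MAX(reading) FROM sensors)

Result:
MAX(reading)
------------
46.2        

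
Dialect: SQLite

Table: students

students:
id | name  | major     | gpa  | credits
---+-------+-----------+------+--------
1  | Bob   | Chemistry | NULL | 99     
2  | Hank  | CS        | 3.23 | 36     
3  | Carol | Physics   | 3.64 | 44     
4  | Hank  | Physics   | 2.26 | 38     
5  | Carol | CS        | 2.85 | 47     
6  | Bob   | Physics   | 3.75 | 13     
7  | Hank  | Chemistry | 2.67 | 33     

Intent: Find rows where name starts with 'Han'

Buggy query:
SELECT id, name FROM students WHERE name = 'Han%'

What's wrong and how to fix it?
Bug: '=' compares the literal string including the % character; pattern matching needs LIKE

Fix: Use LIKE for wildcard pattern matching

Corrected query:
SELECT id, name FROM students WHERE name LIKE 'Han%'

Result:
id | name
---+-----
2  | Hank
4  | Hank
7  | Hank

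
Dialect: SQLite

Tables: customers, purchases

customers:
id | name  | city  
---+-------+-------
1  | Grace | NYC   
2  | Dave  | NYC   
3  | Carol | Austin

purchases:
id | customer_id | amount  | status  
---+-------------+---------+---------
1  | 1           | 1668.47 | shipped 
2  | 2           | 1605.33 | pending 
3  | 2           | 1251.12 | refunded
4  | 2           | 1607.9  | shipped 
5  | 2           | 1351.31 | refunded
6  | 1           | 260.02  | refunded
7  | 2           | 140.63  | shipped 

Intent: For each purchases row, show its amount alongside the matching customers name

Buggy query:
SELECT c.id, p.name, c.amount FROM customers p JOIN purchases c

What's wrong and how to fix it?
Bug: Missing join condition: each purchases row is matched to all customers rows instead of just its own

Fix: Add ON c.customer_id = p.id to the JOIN

Corrected query:
SELECT c.id, p.name, c.amount FROM customers p JOIN purchases c ON c.customer_id = p.id

Result:
id | name  | amount 
---+-------+--------
1  | Grace | 1668.47
2  | Dave  | 1605.33
3  | Dave  | 1251.12
4  | Dave  | 1607.9 
5  | Dave  | 1351.31
6  | Grace | 260.02 
7  | Dave  | 140.63 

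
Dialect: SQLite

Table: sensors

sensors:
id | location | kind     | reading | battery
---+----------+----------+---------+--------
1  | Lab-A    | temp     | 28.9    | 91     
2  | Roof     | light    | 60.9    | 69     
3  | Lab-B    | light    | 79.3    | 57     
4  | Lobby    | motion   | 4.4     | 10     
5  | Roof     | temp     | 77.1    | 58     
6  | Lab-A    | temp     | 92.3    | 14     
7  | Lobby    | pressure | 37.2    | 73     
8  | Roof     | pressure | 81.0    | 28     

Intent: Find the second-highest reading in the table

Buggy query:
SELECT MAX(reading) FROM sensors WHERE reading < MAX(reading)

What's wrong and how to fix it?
Bug: The inner MAX is an aggregate inside WHERE, which is not allowed

Fix: Put the inner MAX in a scalar subquery

Corrected query:
SELECT MAX(reading) FROM sensors WHERE reading < (SELECT MAX(reading) FROM sensors)

Result:
MAX(reading)
------------
81          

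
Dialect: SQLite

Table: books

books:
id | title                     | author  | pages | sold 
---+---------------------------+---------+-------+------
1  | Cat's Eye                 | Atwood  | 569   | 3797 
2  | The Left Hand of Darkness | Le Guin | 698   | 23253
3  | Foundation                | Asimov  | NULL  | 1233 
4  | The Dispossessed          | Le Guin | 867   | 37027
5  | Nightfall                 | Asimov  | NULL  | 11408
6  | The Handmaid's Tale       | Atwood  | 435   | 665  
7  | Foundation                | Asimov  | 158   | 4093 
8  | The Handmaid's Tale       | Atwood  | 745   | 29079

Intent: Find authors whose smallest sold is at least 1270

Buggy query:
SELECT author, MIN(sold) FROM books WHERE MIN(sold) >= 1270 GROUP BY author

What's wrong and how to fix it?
Bug: Aggregates like MIN are computed per group after WHERE runs

Fix: Replace WHERE with HAVING after the GROUP BY

Corrected query:
SELECT author, MIN(sold) FROM books GROUP BY author HAVING MIN(sold) >= 1270

Result:
author  | MIN(sold)
--------+----------
Le Guin | 23253    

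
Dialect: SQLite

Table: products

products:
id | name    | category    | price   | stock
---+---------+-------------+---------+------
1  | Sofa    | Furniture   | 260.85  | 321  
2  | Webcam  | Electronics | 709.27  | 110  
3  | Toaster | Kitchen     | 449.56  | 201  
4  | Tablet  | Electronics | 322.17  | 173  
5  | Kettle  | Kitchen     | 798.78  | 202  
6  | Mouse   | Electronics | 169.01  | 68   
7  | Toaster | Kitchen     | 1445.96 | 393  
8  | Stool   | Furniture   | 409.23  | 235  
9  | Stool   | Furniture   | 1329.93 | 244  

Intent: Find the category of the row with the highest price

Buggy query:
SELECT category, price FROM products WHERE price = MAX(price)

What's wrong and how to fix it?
Bug: WHERE is evaluated per row; an aggregate over the whole table isn't defined there

Fix: Use a subquery: WHERE price = (SELECT MAX(price) FROM products)

Corrected query:
SELECT category, price FROM products WHERE price = (SELECT MAX(price) FROM products)

Result:
category | price  
---------+--------
Kitchen  | 1445.96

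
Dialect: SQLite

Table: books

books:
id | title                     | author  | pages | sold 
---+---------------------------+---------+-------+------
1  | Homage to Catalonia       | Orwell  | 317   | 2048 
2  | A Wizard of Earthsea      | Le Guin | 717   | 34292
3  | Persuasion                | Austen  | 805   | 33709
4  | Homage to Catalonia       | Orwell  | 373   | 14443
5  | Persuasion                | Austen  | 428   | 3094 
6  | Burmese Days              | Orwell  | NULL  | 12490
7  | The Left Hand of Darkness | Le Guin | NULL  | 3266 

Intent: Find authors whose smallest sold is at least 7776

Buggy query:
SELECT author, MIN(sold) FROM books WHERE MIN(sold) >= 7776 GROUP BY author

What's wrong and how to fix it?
Bug: Aggregates like MIN are computed per group after WHERE runs

Fix: Replace WHERE with HAVING after the GROUP BY

Corrected query:
SELECT author, MIN(sold) FROM books GROUP BY author HAVING MIN(sold) >= 7776

Result:
(no rows)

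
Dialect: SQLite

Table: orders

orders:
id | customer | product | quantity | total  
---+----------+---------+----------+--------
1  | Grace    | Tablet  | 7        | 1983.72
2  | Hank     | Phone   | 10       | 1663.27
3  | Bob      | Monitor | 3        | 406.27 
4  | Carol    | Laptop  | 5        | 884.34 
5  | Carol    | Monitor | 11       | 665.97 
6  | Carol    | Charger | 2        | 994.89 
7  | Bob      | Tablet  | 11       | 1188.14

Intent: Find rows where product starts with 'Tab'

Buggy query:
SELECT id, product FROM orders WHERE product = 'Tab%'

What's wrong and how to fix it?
Bug: Wildcards only work with LIKE; '=' treats '%' as a literal character

Fix: Replace '=' with LIKE so 'Tab%' is treated as a pattern

Corrected query:
SELECT id, product FROM orders WHERE product LIKE 'Tab%'

Result:
id | product
---+--------
1  | Tablet 
7  | Tablet 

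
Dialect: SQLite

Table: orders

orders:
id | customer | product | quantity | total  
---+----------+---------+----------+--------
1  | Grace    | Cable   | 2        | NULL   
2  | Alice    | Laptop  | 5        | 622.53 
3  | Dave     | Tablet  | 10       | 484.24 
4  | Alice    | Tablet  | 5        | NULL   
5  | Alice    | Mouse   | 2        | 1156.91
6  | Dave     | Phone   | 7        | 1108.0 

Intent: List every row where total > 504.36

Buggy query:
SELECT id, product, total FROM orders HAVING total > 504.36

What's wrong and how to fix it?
Bug: This is a non-aggregate query (no GROUP BY, no aggregates), so in SQLite the HAVING clause is invalid here; a row-level condition belongs in WHERE

Fix: Use WHERE for row-level filtering

Corrected query:
SELECT id, product, total FROM orders WHERE total > 504.36

Result:
id | product | total  
---+---------+--------
2  | Laptop  | 622.53 
5  | Mouse   | 1156.91
6  | Phone   | 1108   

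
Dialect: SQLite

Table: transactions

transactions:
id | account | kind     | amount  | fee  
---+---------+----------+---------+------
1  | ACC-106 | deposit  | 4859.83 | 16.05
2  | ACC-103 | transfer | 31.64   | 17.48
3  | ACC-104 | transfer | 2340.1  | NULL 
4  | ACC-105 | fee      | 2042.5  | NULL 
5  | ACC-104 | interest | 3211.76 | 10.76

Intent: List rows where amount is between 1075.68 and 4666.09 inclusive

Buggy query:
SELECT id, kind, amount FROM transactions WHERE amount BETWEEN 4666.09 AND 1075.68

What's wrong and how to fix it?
Bug: The bounds are reversed; BETWEEN a AND b requires a <= b to match anything

Fix: Write BETWEEN 1075.68 AND 4666.09

Corrected query:
SELECT id, kind, amount FROM transactions WHERE amount BETWEEN 1075.68 AND 4666.09

Result:
id | kind     | amount 
---+----------+--------
3  | transfer | 2340.1 
4  | fee      | 2042.5 
5  | interest | 3211.76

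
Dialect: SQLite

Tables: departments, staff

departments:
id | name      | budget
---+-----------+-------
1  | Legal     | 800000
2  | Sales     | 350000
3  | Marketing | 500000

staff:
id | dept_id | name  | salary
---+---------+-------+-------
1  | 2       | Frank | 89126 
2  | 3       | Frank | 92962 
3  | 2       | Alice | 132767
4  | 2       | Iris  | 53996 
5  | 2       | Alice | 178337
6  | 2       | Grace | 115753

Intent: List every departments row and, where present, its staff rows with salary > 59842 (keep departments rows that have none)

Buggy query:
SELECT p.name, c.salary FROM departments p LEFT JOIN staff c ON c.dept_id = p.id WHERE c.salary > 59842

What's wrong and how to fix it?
Bug: Filtering c.salary in WHERE discards the NULL rows produced by LEFT JOIN, turning it into an inner join

Fix: Move the right-table condition into the ON clause so unmatched parents are kept

Corrected query:
SELECT p.name, c.salary FROM departments p LEFT JOIN staff c ON c.dept_id = p.id AND c.salary > 59842

Result:
name      | salary
----------+-------
Legal     | NULL  
Sales     | 89126 
Sales     | 115753
Sales     | 132767
Sales     | 178337
Marketing | 92962 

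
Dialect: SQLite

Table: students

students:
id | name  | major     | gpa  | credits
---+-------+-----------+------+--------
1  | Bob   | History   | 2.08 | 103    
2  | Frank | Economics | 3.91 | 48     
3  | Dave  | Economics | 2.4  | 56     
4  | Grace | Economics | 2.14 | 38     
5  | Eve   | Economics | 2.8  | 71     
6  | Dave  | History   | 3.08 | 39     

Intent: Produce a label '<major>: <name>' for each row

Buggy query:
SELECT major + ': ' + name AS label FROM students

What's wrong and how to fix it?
Bug: '+' is numeric addition; on text columns SQLite converts them to 0 instead of concatenating

Fix: Replace + with || to concatenate text

Corrected query:
SELECT major || ': ' || name AS label FROM students

Result:
label           
----------------
History: Bob    
Economics: Frank
Economics: Dave 
Economics: Grace
Economics: Eve  
History: Dave   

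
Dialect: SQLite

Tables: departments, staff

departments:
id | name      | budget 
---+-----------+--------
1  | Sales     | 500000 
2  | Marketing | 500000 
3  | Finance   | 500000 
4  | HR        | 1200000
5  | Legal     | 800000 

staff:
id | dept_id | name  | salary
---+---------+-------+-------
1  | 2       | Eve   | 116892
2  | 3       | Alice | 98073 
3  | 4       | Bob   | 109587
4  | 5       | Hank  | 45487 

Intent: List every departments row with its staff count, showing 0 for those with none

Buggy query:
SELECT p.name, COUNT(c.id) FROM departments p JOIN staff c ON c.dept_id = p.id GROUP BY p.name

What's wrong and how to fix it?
Bug: An inner join excludes parents with zero children

Fix: Switch to LEFT JOIN to retain unmatched parent rows

Corrected query:
SELECT p.name, COUNT(c.id) FROM departments p LEFT JOIN staff c ON c.dept_id = p.id GROUP BY p.name

Result:
name      | COUNT(c.id)
----------+------------
Finance   | 1          
HR        | 1          
Legal     | 1          
Marketing | 1          
Sales     | 0          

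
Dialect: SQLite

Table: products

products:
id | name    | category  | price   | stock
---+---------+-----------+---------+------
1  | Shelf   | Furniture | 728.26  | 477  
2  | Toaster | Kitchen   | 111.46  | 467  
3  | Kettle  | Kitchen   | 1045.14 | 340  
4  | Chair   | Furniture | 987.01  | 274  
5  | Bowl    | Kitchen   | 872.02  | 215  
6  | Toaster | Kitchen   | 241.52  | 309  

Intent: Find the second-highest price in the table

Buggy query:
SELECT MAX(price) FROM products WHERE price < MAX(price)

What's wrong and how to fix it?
Bug: MAX(price) on the right of the comparison is an aggregate-in-WHERE error

Fix: Compute the overall MAX in a subquery, then take MAX of rows below it

Corrected query:
SELECT MAX(price) FROM products WHERE price < (SELECT MAX(price) FROM products)

Result:
MAX(price)
----------
987.01    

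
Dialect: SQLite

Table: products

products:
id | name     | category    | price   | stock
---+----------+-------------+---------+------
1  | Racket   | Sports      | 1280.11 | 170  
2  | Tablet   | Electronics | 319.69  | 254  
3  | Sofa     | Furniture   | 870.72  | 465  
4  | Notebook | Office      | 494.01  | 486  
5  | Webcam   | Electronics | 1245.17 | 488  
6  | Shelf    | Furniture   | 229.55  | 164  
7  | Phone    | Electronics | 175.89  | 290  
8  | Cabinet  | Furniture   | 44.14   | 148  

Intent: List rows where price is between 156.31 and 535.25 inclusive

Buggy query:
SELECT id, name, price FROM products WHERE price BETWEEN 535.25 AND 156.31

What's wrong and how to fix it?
Bug: The bounds are reversed; BETWEEN a AND b requires a <= b to match anything

Fix: Write BETWEEN 156.31 AND 535.25

Corrected query:
SELECT id, name, price FROM products WHERE price BETWEEN 156.31 AND 535.25

Result:
id | name     | price 
---+----------+-------
2  | Tablet   | 319.69
4  | Notebook | 494.01
6  | Shelf    | 229.55
7  | Phone    | 175.89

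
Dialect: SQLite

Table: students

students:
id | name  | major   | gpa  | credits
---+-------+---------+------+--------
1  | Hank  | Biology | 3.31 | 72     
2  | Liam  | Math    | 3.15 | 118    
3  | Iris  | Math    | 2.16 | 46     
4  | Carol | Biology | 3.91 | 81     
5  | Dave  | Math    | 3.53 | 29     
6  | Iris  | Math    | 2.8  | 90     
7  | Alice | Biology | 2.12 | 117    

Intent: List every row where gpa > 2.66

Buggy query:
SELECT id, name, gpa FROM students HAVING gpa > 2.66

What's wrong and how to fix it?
Bug: HAVING filters the output of aggregation, but this query has no GROUP BY and no aggregate functions, so SQLite rejects it (HAVING clause on a non-aggregate query); the condition here is per row

Fix: Use WHERE for row-level filtering

Corrected query:
SELECT id, name, gpa FROM students WHERE gpa > 2.66

Result:
id | name  | gpa 
---+-------+-----
1  | Hank  | 3.31
2  | Liam  | 3.15
4  | Carol | 3.91
5  | Dave  | 3.53
6  | Iris  | 2.8 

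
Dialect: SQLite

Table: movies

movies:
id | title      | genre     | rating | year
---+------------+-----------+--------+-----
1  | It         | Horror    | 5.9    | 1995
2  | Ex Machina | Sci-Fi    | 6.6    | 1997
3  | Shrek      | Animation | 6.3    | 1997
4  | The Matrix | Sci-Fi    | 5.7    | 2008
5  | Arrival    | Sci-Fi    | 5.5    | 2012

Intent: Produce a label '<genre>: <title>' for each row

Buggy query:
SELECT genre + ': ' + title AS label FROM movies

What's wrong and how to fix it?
Bug: '+' is numeric addition; on text columns SQLite converts them to 0 instead of concatenating

Fix: Use the || operator for string concatenation

Corrected query:
SELECT genre || ': ' || title AS label FROM movies

Result:
label             
------------------
Horror: It        
Sci-Fi: Ex Machina
Animation: Shrek  
Sci-Fi: The Matrix
Sci-Fi: Arrival   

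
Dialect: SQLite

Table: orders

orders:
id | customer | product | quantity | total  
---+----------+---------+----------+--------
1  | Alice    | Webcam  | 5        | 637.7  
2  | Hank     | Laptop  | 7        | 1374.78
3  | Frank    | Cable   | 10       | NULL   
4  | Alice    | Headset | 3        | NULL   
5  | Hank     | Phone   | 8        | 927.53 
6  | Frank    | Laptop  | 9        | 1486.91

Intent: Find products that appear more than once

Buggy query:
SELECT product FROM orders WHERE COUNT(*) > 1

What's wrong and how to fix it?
Bug: WHERE can't reference COUNT(*); aggregates are computed after WHERE

Fix: Group first, then use HAVING for the count condition

Corrected query:
SELECT product FROM orders GROUP BY product HAVING COUNT(*) > 1

Result:
product
-------
Laptop 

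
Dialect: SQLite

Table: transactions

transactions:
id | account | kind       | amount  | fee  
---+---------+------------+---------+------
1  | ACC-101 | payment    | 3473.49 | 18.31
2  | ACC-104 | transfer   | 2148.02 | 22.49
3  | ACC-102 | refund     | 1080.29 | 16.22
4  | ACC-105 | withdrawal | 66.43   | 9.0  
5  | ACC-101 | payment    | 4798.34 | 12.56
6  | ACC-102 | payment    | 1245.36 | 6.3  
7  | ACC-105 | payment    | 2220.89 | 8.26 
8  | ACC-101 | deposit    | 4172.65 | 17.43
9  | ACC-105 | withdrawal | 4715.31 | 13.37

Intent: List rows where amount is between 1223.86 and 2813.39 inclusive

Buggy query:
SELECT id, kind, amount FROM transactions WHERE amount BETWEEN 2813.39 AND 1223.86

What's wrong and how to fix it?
Bug: BETWEEN expects the lower bound first; with 2813.39 AND 1223.86 the range is empty

Fix: Write BETWEEN 1223.86 AND 2813.39

Corrected query:
SELECT id, kind, amount FROM transactions WHERE amount BETWEEN 1223.86 AND 2813.39

Result:
id | kind     | amount 
---+----------+--------
2  | transfer | 2148.02
6  | payment  | 1245.36
7  | payment  | 2220.89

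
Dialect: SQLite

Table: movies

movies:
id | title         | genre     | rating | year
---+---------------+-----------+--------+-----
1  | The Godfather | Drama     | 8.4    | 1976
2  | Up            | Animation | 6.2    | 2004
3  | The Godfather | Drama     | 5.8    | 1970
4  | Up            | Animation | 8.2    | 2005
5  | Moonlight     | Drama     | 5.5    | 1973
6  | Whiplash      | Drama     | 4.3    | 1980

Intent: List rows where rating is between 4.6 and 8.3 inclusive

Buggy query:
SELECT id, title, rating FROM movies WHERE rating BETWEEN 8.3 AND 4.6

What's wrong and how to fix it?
Bug: The bounds are reversed; BETWEEN a AND b requires a <= b to match anything

Fix: Write BETWEEN 4.6 AND 8.3

Corrected query:
SELECT id, title, rating FROM movies WHERE rating BETWEEN 4.6 AND 8.3

Result:
id | title         | rating
---+---------------+-------
2  | Up            | 6.2   
3  | The Godfather | 5.8   
4  | Up            | 8.2   
5  | Moonlight     | 5.5   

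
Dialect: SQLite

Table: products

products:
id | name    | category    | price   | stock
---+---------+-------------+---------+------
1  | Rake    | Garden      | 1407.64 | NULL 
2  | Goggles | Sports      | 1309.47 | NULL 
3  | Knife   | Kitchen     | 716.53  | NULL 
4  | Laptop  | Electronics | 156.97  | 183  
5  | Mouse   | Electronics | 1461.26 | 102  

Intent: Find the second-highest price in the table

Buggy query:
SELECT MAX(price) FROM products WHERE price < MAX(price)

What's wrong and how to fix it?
Bug: MAX(price) on the right of the comparison is an aggregate-in-WHERE error

Fix: Compute the overall MAX in a subquery, then take MAX of rows below it

Corrected query:
SELECT MAX(price) FROM products WHERE price < (SELECT MAX(price) FROM products)

Result:
MAX(price)
----------
1407.64   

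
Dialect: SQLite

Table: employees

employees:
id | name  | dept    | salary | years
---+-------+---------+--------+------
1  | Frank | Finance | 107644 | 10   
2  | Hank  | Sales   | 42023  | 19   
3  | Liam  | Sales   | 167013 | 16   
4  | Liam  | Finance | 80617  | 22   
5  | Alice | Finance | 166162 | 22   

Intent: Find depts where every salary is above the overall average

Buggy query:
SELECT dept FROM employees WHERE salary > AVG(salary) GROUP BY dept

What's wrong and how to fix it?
Bug: WHERE evaluates per row before aggregation, so AVG() is unavailable

Fix: Use a subquery for AVG and a HAVING MIN(...) filter so the condition holds for every row in the group

Corrected query:
SELECT dept FROM employees GROUP BY dept HAVING MIN(salary) > (SELECT AVG(salary) FROM employees)

Result:
(no rows)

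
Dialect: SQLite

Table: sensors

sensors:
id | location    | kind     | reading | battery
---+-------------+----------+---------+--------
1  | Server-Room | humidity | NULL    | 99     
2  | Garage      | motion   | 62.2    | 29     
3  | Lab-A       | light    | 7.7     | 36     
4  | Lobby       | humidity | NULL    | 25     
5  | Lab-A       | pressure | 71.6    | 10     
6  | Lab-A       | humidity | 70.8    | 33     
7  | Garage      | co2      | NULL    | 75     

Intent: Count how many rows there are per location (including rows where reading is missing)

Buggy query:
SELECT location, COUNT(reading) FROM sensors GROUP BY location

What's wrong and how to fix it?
Bug: COUNT(reading) skips NULLs, so groups with missing reading are undercounted

Fix: Replace COUNT(reading) with COUNT(*)

Corrected query:
SELECT location, COUNT(*) FROM sensors GROUP BY location

Result:
location    | COUNT(*)
------------+---------
Garage      | 2       
Lab-A       | 3       
Lobby       | 1       
Server-Room | 1       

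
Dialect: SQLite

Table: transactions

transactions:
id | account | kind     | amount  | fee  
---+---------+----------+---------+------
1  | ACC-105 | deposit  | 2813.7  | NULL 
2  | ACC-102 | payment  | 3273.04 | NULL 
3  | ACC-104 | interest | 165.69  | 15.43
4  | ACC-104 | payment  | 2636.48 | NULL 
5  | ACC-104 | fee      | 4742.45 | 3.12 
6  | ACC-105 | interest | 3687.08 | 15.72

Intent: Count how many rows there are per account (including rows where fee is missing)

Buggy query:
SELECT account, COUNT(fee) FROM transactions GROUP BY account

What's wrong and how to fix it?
Bug: COUNT(column) counts non-NULL values only; rows with NULL fee aren't counted

Fix: Use COUNT(*) to count all rows regardless of NULL

Corrected query:
SELECT account, COUNT(*) FROM transactions GROUP BY account

Result:
account | COUNT(*)
--------+---------
ACC-102 | 1       
ACC-104 | 3       
ACC-105 | 2       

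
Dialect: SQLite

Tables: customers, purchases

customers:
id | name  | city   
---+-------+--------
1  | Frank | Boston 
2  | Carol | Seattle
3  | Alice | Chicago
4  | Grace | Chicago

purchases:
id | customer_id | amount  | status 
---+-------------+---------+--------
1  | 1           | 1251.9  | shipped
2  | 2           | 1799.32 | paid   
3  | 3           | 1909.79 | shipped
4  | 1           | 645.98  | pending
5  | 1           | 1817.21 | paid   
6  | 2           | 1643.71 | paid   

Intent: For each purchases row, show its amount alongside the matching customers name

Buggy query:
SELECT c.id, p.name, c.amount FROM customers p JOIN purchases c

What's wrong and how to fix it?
Bug: Missing join condition: each purchases row is matched to all customers rows instead of just its own

Fix: Add ON c.customer_id = p.id to the JOIN

Corrected query:
SELECT c.id, p.name, c.amount FROM customers p JOIN purchases c ON c.customer_id = p.id

Result:
id | name  | amount 
---+-------+--------
1  | Frank | 1251.9 
2  | Carol | 1799.32
3  | Alice | 1909.79
4  | Frank | 645.98 
5  | Frank | 1817.21
6  | Carol | 1643.71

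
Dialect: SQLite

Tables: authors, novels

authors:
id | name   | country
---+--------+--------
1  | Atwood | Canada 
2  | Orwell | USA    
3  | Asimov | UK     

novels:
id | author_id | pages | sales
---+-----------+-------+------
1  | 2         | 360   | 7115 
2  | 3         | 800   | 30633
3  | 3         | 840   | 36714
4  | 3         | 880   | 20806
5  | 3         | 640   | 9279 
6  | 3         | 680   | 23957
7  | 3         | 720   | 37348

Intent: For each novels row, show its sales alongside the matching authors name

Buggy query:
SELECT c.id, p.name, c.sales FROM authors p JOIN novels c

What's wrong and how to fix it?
Bug: Missing join condition: each novels row is matched to all authors rows instead of just its own

Fix: Specify the join condition linking the foreign key to the parent id

Corrected query:
SELECT c.id, p.name, c.sales FROM authors p JOIN novels c ON c.author_id = p.id

Result:
id | name   | sales
---+--------+------
1  | Orwell | 7115 
2  | Asimov | 30633
3  | Asimov | 36714
4  | Asimov | 20806
5  | Asimov | 9279 
6  | Asimov | 23957
7  | Asimov | 37348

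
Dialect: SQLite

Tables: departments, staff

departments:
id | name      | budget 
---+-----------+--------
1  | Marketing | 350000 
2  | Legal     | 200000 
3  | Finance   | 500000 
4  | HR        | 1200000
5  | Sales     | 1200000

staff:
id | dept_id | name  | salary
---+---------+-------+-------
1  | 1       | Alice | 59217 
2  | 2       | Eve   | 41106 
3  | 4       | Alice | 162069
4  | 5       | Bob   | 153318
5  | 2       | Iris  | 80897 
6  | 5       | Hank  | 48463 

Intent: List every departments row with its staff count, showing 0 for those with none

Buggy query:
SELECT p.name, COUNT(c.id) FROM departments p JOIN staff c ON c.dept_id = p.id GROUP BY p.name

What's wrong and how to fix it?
Bug: INNER JOIN drops departments rows that have no matching staff rows

Fix: Use LEFT JOIN so parents without children still appear (COUNT(c.id) gives 0)

Corrected query:
SELECT p.name, COUNT(c.id) FROM departments p LEFT JOIN staff c ON c.dept_id = p.id GROUP BY p.name

Result:
name      | COUNT(c.id)
----------+------------
Finance   | 0          
HR        | 1          
Legal     | 2          
Marketing | 1          
Sales     | 2          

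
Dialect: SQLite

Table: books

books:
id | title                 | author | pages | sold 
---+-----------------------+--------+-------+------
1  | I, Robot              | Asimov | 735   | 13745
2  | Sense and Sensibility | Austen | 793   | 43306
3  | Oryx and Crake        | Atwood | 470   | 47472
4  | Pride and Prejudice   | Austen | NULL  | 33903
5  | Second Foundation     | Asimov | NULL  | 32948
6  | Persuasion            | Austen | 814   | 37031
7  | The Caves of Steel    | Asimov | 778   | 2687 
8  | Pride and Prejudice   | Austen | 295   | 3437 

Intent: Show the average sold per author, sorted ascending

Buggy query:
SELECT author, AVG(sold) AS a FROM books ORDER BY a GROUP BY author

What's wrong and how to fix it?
Bug: ORDER BY appears before GROUP BY; SQL clause order requires GROUP BY first

Fix: Move ORDER BY to the end, after GROUP BY

Corrected query:
SELECT author, AVG(sold) AS a FROM books GROUP BY author ORDER BY a

Result:
author | a       
-------+---------
Asimov | 16460   
Austen | 29419.25
Atwood | 47472   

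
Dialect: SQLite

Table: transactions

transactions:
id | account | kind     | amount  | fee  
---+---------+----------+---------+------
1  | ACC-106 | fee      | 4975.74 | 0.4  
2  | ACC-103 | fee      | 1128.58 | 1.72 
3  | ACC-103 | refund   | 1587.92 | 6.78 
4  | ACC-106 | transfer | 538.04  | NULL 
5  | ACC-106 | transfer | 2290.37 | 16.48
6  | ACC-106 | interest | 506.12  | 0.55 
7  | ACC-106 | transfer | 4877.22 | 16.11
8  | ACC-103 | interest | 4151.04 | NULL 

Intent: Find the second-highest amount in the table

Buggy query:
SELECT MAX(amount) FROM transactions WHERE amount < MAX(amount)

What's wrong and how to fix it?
Bug: The inner MAX is an aggregate inside WHERE, which is not allowed

Fix: Put the inner MAX in a scalar subquery

Corrected query:
SELECT MAX(amount) FROM transactions WHERE amount < (SELECT MAX(amount) FROM transactions)

Result:
MAX(amount)
-----------
4877.22    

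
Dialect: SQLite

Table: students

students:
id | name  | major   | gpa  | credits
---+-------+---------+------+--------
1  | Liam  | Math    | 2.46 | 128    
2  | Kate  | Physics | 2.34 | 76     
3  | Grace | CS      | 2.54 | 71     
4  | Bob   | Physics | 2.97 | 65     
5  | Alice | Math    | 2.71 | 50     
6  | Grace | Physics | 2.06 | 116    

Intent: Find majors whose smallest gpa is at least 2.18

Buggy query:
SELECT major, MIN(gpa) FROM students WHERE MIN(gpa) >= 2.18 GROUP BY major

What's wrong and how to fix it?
Bug: MIN() in WHERE is a misuse of aggregate

Fix: Use HAVING for the per-group MIN condition

Corrected query:
SELECT major, MIN(gpa) FROM students GROUP BY major HAVING MIN(gpa) >= 2.18

Result:
major | MIN(gpa)
------+---------
CS    | 2.54    
Math  | 2.46    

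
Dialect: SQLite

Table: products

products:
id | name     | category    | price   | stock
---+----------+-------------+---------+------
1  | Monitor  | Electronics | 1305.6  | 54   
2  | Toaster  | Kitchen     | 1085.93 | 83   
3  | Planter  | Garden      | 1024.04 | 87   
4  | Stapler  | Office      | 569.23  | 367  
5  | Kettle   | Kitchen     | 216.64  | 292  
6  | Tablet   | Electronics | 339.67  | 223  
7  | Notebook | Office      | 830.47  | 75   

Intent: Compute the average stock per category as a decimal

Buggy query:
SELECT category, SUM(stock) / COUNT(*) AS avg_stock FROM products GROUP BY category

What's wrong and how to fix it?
Bug: SUM(stock) and COUNT(*) are both integers; the division truncates the fractional part

Fix: Multiply by 1.0 (or CAST to REAL) to force floating-point division

Corrected query:
SELECT category, SUM(stock) * 1.0 / COUNT(*) AS avg_stock FROM products GROUP BY category

Result:
category    | avg_stock
------------+----------
Electronics | 138.5    
Garden      | 87       
Kitchen     | 187.5    
Office      | 221      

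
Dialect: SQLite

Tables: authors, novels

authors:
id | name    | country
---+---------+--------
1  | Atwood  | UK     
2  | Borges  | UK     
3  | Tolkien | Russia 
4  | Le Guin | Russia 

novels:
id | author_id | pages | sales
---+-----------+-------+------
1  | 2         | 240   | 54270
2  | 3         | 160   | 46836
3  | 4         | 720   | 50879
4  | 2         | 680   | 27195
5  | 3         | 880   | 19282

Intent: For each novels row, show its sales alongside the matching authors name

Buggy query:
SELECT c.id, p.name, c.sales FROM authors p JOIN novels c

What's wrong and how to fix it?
Bug: Missing join condition: each novels row is matched to all authors rows instead of just its own

Fix: Specify the join condition linking the foreign key to the parent id

Corrected query:
SELECT c.id, p.name, c.sales FROM authors p JOIN novels c ON c.author_id = p.id

Result:
id | name    | sales
---+---------+------
1  | Borges  | 54270
2  | Tolkien | 46836
3  | Le Guin | 50879
4  | Borges  | 27195
5  | Tolkien | 19282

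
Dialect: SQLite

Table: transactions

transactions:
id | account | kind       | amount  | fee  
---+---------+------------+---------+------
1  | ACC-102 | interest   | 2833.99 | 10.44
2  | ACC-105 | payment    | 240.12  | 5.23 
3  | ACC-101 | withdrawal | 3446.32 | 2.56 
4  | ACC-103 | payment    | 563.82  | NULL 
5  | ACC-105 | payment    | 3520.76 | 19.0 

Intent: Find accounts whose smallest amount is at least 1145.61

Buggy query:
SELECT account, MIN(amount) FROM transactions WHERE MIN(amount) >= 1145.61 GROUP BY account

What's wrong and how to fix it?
Bug: MIN() in WHERE is a misuse of aggregate

Fix: Replace WHERE with HAVING after the GROUP BY

Corrected query:
SELECT account, MIN(amount) FROM transactions GROUP BY account HAVING MIN(amount) >= 1145.61

Result:
account | MIN(amount)
--------+------------
ACC-101 | 3446.32    
ACC-102 | 2833.99    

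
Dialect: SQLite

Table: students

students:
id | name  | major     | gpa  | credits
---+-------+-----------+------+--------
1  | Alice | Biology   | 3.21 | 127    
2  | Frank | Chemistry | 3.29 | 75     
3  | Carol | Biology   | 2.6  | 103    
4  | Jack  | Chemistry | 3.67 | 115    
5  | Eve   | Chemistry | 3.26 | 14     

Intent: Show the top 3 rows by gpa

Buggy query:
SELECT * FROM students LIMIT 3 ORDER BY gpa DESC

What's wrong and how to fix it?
Bug: ORDER BY cannot follow LIMIT; LIMIT is the final clause

Fix: Swap the clauses: ORDER BY first, then LIMIT

Corrected query:
SELECT * FROM students ORDER BY gpa DESC LIMIT 3

Result:
id | name  | major     | gpa  | credits
---+-------+-----------+------+--------
4  | Jack  | Chemistry | 3.67 | 115    
2  | Frank | Chemistry | 3.29 | 75     
5  | Eve   | Chemistry | 3.26 | 14     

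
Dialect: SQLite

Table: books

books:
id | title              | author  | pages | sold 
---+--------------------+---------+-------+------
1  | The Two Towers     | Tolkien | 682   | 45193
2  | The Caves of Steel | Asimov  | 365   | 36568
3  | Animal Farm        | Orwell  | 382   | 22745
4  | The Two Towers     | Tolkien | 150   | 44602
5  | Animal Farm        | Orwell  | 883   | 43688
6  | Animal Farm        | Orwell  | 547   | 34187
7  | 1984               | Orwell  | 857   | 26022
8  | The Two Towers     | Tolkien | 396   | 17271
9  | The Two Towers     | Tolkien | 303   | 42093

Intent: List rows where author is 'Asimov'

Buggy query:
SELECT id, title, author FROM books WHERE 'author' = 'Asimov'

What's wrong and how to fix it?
Bug: Single quotes denote string literals in SQL; the column name is being compared as a constant string

Fix: Reference the column as author without single quotes

Corrected query:
SELECT id, title, author FROM books WHERE author = 'Asimov'

Result:
id | title              | author
---+--------------------+-------
2  | The Caves of Steel | Asimov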